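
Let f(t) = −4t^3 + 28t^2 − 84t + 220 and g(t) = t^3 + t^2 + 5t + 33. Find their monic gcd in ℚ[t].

Euclidean algorithm in ℚ[t]:
  −4t^3 + 28t^2 − 84t + 220 = (−4)(t^3 + t^2 + 5t + 33) + (32t^2 − 64t + 352)
  t^3 + t^2 + 5t + 33 = ((1/32)t + 3/32)(32t^2 − 64t + 352) + (0)
Last nonzero remainder: 32t^2 − 64t + 352. Dividing through by 32 gives the monic gcd t^2 − 2t + 11.

t^2 − 2t + 11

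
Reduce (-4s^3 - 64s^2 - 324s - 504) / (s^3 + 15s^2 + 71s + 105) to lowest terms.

Repeated division with remainder:
  -4s^3 - 64s^2 - 324s - 504 = (-4)(s^3 + 15s^2 + 71s + 105) + (-4s^2 - 40s - 84)
  s^3 + 15s^2 + 71s + 105 = (-(1/4)s - 5/4)(-4s^2 - 40s - 84) + (0)
Last nonzero remainder: -4s^2 - 40s - 84. Dividing through by -4 gives the monic gcd s^2 + 10s + 21.
Cancel s^2 + 10s + 21 from numerator and denominator to get the reduced form.

(-4s - 24)/(s + 5)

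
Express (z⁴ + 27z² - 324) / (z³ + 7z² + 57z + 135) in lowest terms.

(z³ - 3z² + 36z - 108)/(z² + 4z + 45)

By polynomial division,
  z⁴ + 27z² - 324 = (z - 7)(z³ + 7z² + 57z + 135) + (19z² + 264z + 621)
  z³ + 7z² + 57z + 135 = ((1/19)z - 131/361)(19z² + 264z + 621) + ((43362/361)z + 130086/361)
  19z² + 264z + 621 = ((6859/43362)z + 8303/4818)((43362/361)z + 130086/361) + (0)
Last nonzero remainder: (43362/361)z + 130086/361. Dividing through by 43362/361 gives the monic gcd z + 3.
Cancel z + 3 from numerator and denominator to get the reduced form.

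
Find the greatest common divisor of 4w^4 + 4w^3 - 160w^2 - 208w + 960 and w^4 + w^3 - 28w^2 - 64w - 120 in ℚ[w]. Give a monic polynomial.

By polynomial division,
  4w^4 + 4w^3 - 160w^2 - 208w + 960 = (4)(w^4 + w^3 - 28w^2 - 64w - 120) + (-48w^2 + 48w + 1440)
  w^4 + w^3 - 28w^2 - 64w - 120 = (-(1/48)w^2 - (1/24)w - 1/12)(-48w^2 + 48w + 1440) + (0)
Last nonzero remainder: -48w^2 + 48w + 1440. Dividing through by -48 gives the monic gcd w^2 - w - 30.

w^2 - w - 30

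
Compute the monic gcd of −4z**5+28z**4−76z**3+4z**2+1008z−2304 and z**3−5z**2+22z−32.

z**2−3z+16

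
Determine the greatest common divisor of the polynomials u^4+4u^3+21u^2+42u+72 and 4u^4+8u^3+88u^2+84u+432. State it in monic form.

Euclidean algorithm in ℚ[u]:
  u^4+4u^3+21u^2+42u+72 = (1/4)(4u^4+8u^3+88u^2+84u+432) + (2u^3−u^2+21u−36)
  4u^4+8u^3+88u^2+84u+432 = (2u+5)(2u^3−u^2+21u−36) + (51u^2+51u+612)
  2u^3−u^2+21u−36 = ((2/51)u−1/17)(51u^2+51u+612) + (0)
Last nonzero remainder: 51u^2+51u+612. Dividing through by 51 gives the monic gcd u^2+u+12.

u^2+u+12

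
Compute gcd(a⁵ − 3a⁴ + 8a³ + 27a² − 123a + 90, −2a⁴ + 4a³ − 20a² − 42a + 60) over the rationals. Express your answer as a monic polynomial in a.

Euclidean algorithm in ℚ[a]:
  a⁵ − 3a⁴ + 8a³ + 27a² − 123a + 90 = (−(1/2)a + 1/2)(−2a⁴ + 4a³ − 20a² − 42a + 60) + (−4a³ + 16a² − 72a + 60)
  −2a⁴ + 4a³ − 20a² − 42a + 60 = ((1/2)a + 1)(−4a³ + 16a² − 72a + 60) + (0)
Last nonzero remainder: −4a³ + 16a² − 72a + 60. Dividing through by −4 gives the monic gcd a³ − 4a² + 18a − 15.

a³ − 4a² + 18a − 15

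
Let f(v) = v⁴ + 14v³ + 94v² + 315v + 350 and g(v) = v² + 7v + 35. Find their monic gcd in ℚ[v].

By polynomial division,
  v⁴ + 14v³ + 94v² + 315v + 350 = (v² + 7v + 10)(v² + 7v + 35) + (0)
The last nonzero remainder v² + 7v + 35 is already monic.

v² + 7v + 35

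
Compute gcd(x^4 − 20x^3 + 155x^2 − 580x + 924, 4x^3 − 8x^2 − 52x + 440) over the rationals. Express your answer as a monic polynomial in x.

Apply the Euclidean algorithm:
  x^4 − 20x^3 + 155x^2 − 580x + 924 = ((1/4)x − 9/2)(4x^3 − 8x^2 − 52x + 440) + (132x^2 − 924x + 2904)
  4x^3 − 8x^2 − 52x + 440 = ((1/33)x + 5/33)(132x^2 − 924x + 2904) + (0)
Last nonzero remainder: 132x^2 − 924x + 2904. Dividing through by 132 gives the monic gcd x^2 − 7x + 22.

x^2 − 7x + 22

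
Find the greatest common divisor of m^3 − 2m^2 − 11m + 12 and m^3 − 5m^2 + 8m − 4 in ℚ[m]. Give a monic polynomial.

m − 1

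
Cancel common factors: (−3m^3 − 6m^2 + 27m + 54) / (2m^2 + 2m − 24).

(−3m^2 − 15m − 18)/(2m + 8)

Euclidean algorithm in ℚ[m]:
  −3m^3 − 6m^2 + 27m + 54 = (−(3/2)m − 3/2)(2m^2 + 2m − 24) + (−6m + 18)
  2m^2 + 2m − 24 = (−(1/3)m − 4/3)(−6m + 18) + (0)
Last nonzero remainder: −6m + 18. Dividing through by −6 gives the monic gcd m − 3.
Cancel m − 3 from numerator and denominator to get the reduced form.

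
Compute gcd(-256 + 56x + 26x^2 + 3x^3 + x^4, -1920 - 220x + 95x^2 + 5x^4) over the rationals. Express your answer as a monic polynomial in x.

Euclidean algorithm in ℚ[x]:
  x^4 + 3x^3 + 26x^2 + 56x - 256 = (1/5)(5x^4 + 95x^2 - 220x - 1920) + (3x^3 + 7x^2 + 100x + 128)
  5x^4 + 95x^2 - 220x - 1920 = ((5/3)x - 35/9)(3x^3 + 7x^2 + 100x + 128) + (-(400/9)x^2 - (400/9)x - 12800/9)
  3x^3 + 7x^2 + 100x + 128 = (-(27/400)x - 9/100)(-(400/9)x^2 - (400/9)x - 12800/9) + (0)
Last nonzero remainder: -(400/9)x^2 - (400/9)x - 12800/9. Dividing through by -400/9 gives the monic gcd x^2 + x + 32.

32 + x + x^2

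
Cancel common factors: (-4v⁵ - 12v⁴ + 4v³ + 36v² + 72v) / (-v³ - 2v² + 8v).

(4v³ + 20v² + 36v + 36)/(v + 4)

Repeated division with remainder:
  -4v⁵ - 12v⁴ + 4v³ + 36v² + 72v = (4v² + 4v + 20)(-v³ - 2v² + 8v) + (44v² - 88v)
  -v³ - 2v² + 8v = (-(1/44)v - 1/11)(44v² - 88v) + (0)
Last nonzero remainder: 44v² - 88v. Dividing through by 44 gives the monic gcd v² - 2v.
Cancel v² - 2v from numerator and denominator to get the reduced form.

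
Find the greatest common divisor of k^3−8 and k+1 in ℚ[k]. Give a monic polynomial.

Apply the Euclidean algorithm:
  k^3−8 = (k^2−k+1)(k+1) + (−9)
  k+1 = (−(1/9)k−1/9)(−9) + (0)
The last nonzero remainder is the constant −9, so the polynomials are coprime and gcd = 1.

1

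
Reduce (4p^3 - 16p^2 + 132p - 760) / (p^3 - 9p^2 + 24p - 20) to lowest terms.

(4p^2 + 4p + 152)/(p^2 - 4p + 4)

By polynomial division,
  4p^3 - 16p^2 + 132p - 760 = (4)(p^3 - 9p^2 + 24p - 20) + (20p^2 + 36p - 680)
  p^3 - 9p^2 + 24p - 20 = ((1/20)p - 27/50)(20p^2 + 36p - 680) + ((1936/25)p - 1936/5)
  20p^2 + 36p - 680 = ((125/484)p + 425/242)((1936/25)p - 1936/5) + (0)
Last nonzero remainder: (1936/25)p - 1936/5. Dividing through by 1936/25 gives the monic gcd p - 5.
Cancel p - 5 from numerator and denominator to get the reduced form.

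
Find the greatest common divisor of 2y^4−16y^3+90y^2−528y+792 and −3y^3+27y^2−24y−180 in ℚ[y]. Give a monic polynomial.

y−6

By polynomial division,
  2y^4−16y^3+90y^2−528y+792 = (−(2/3)y−2/3)(−3y^3+27y^2−24y−180) + (92y^2−664y+672)
  −3y^3+27y^2−24y−180 = (−(3/92)y+123/2116)(92y^2−664y+672) + ((19314/529)y−115884/529)
  92y^2−664y+672 = ((24334/9657)y−29624/9657)((19314/529)y−115884/529) + (0)
Last nonzero remainder: (19314/529)y−115884/529. Dividing through by 19314/529 gives the monic gcd y−6.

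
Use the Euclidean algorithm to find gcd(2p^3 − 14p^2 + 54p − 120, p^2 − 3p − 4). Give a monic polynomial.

By polynomial division,
  2p^3 − 14p^2 + 54p − 120 = (2p − 8)(p^2 − 3p − 4) + (38p − 152)
  p^2 − 3p − 4 = ((1/38)p + 1/38)(38p − 152) + (0)
Last nonzero remainder: 38p − 152. Dividing through by 38 gives the monic gcd p − 4.

p − 4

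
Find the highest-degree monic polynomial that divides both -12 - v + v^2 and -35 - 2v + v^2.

1

By polynomial division,
  v^2 - v - 12 = (v^2 - 2v - 35) + (v + 23)
  v^2 - 2v - 35 = (v - 25)(v + 23) + (540)
  v + 23 = ((1/540)v + 23/540)(540) + (0)
The last nonzero remainder is the constant 540, so the polynomials are coprime and gcd = 1.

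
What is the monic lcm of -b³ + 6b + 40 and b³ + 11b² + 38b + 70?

Euclidean algorithm in ℚ[b]:
  -b³ + 6b + 40 = (-1)(b³ + 11b² + 38b + 70) + (11b² + 44b + 110)
  b³ + 11b² + 38b + 70 = ((1/11)b + 7/11)(11b² + 44b + 110) + (0)
Last nonzero remainder: 11b² + 44b + 110. Dividing through by 11 gives the monic gcd b² + 4b + 10.
Then lcm(f, g) = f·g / gcd(f, g); expanding and making the result monic gives the answer.

b⁴ + 7b³ - 6b² - 82b - 280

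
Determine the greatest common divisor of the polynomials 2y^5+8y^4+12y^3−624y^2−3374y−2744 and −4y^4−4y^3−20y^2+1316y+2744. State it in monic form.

Apply the Euclidean algorithm:
  2y^5+8y^4+12y^3−624y^2−3374y−2744 = (−(1/2)y−3/2)(−4y^4−4y^3−20y^2+1316y+2744) + (−4y^3+4y^2−28y+1372)
  −4y^4−4y^3−20y^2+1316y+2744 = (y+2)(−4y^3+4y^2−28y+1372) + (0)
Last nonzero remainder: −4y^3+4y^2−28y+1372. Dividing through by −4 gives the monic gcd y^3−y^2+7y−343.

y^3−y^2+7y−343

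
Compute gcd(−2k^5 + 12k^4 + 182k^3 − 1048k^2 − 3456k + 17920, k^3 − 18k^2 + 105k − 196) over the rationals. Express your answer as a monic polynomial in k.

Apply the Euclidean algorithm:
  −2k^5 + 12k^4 + 182k^3 − 1048k^2 − 3456k + 17920 = (−2k^2 − 24k − 40)(k^3 − 18k^2 + 105k − 196) + (360k^2 − 3960k + 10080)
  k^3 − 18k^2 + 105k − 196 = ((1/360)k − 7/360)(360k^2 − 3960k + 10080) + (0)
Last nonzero remainder: 360k^2 − 3960k + 10080. Dividing through by 360 gives the monic gcd k^2 − 11k + 28.

k^2 − 11k + 28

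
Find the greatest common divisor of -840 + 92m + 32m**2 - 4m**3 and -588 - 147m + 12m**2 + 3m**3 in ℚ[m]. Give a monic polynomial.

Repeated division with remainder:
  -4m**3 + 32m**2 + 92m - 840 = (-4/3)(3m**3 + 12m**2 - 147m - 588) + (48m**2 - 104m - 1624)
  3m**3 + 12m**2 - 147m - 588 = ((1/16)m + 37/96)(48m**2 - 104m - 1624) + (-(65/12)m + 455/12)
  48m**2 - 104m - 1624 = (-(576/65)m - 2784/65)(-(65/12)m + 455/12) + (0)
Last nonzero remainder: -(65/12)m + 455/12. Dividing through by -65/12 gives the monic gcd m - 7.

-7 + m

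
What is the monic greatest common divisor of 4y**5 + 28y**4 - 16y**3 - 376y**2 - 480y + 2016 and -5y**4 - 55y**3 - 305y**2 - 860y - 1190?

By polynomial division,
  4y**5 + 28y**4 - 16y**3 - 376y**2 - 480y + 2016 = (-(4/5)y + 16/5)(-5y**4 - 55y**3 - 305y**2 - 860y - 1190) + (-84y**3 - 88y**2 + 1320y + 5824)
  -5y**4 - 55y**3 - 305y**2 - 860y - 1190 = ((5/84)y + 1045/1764)(-84y**3 - 88y**2 + 1320y + 5824) + (-(146165/441)y**2 - (292330/147)y - 292330/63)
  -84y**3 - 88y**2 + 1320y + 5824 = ((37044/146165)y - 183456/146165)(-(146165/441)y**2 - (292330/147)y - 292330/63) + (0)
Last nonzero remainder: -(146165/441)y**2 - (292330/147)y - 292330/63. Dividing through by -146165/441 gives the monic gcd y**2 + 6y + 14.

y**2 + 6y + 14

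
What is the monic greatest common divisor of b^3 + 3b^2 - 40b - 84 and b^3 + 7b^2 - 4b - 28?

b^2 + 9b + 14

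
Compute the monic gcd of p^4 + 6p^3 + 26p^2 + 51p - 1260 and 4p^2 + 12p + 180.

p^2 + 3p + 45

Euclidean algorithm in ℚ[p]:
  p^4 + 6p^3 + 26p^2 + 51p - 1260 = ((1/4)p^2 + (3/4)p - 7)(4p^2 + 12p + 180) + (0)
Last nonzero remainder: 4p^2 + 12p + 180. Dividing through by 4 gives the monic gcd p^2 + 3p + 45.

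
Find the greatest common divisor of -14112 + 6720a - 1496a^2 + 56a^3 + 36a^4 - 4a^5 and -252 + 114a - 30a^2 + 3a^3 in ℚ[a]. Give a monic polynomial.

Euclidean algorithm in ℚ[a]:
  -4a^5 + 36a^4 + 56a^3 - 1496a^2 + 6720a - 14112 = (-(4/3)a^2 - (4/3)a + 56)(3a^3 - 30a^2 + 114a - 252) + (0)
Last nonzero remainder: 3a^3 - 30a^2 + 114a - 252. Dividing through by 3 gives the monic gcd a^3 - 10a^2 + 38a - 84.

-84 + 38a - 10a^2 + a^3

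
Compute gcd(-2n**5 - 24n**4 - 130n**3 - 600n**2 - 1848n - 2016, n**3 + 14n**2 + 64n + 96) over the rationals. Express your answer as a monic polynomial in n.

n**2 + 10n + 24

Apply the Euclidean algorithm:
  -2n**5 - 24n**4 - 130n**3 - 600n**2 - 1848n - 2016 = (-2n**2 + 4n - 58)(n**3 + 14n**2 + 64n + 96) + (148n**2 + 1480n + 3552)
  n**3 + 14n**2 + 64n + 96 = ((1/148)n + 1/37)(148n**2 + 1480n + 3552) + (0)
Last nonzero remainder: 148n**2 + 1480n + 3552. Dividing through by 148 gives the monic gcd n**2 + 10n + 24.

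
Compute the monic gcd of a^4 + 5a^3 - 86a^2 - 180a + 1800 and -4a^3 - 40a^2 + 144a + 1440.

By polynomial division,
  a^4 + 5a^3 - 86a^2 - 180a + 1800 = (-(1/4)a + 5/4)(-4a^3 - 40a^2 + 144a + 1440) + (0)
Last nonzero remainder: -4a^3 - 40a^2 + 144a + 1440. Dividing through by -4 gives the monic gcd a^3 + 10a^2 - 36a - 360.

a^3 + 10a^2 - 36a - 360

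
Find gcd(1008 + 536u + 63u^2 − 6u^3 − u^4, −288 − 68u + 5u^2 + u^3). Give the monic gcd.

4 + u

Euclidean algorithm in ℚ[u]:
  −u^4 − 6u^3 + 63u^2 + 536u + 1008 = (−u − 1)(u^3 + 5u^2 − 68u − 288) + (180u + 720)
  u^3 + 5u^2 − 68u − 288 = ((1/180)u^2 + (1/180)u − 2/5)(180u + 720) + (0)
Last nonzero remainder: 180u + 720. Dividing through by 180 gives the monic gcd u + 4.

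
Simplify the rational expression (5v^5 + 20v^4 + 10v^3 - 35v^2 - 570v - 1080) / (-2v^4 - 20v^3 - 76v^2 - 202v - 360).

Euclidean algorithm in ℚ[v]:
  5v^5 + 20v^4 + 10v^3 - 35v^2 - 570v - 1080 = (-(5/2)v + 15)(-2v^4 - 20v^3 - 76v^2 - 202v - 360) + (120v^3 + 600v^2 + 1560v + 4320)
  -2v^4 - 20v^3 - 76v^2 - 202v - 360 = (-(1/60)v - 1/12)(120v^3 + 600v^2 + 1560v + 4320) + (0)
Last nonzero remainder: 120v^3 + 600v^2 + 1560v + 4320. Dividing through by 120 gives the monic gcd v^3 + 5v^2 + 13v + 36.
Cancel v^3 + 5v^2 + 13v + 36 from numerator and denominator to get the reduced form.

(-5v^2 + 5v + 30)/(2v + 10)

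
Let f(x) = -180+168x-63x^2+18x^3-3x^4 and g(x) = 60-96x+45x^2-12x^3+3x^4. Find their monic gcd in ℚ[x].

Euclidean algorithm in ℚ[x]:
  -3x^4+18x^3-63x^2+168x-180 = (-1)(3x^4-12x^3+45x^2-96x+60) + (6x^3-18x^2+72x-120)
  3x^4-12x^3+45x^2-96x+60 = ((1/2)x-1/2)(6x^3-18x^2+72x-120) + (0)
Last nonzero remainder: 6x^3-18x^2+72x-120. Dividing through by 6 gives the monic gcd x^3-3x^2+12x-20.

-20+12x-3x^2+x^3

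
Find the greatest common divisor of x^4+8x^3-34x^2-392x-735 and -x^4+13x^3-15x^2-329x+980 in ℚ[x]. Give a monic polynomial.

x^2-2x-35

Repeated division with remainder:
  x^4+8x^3-34x^2-392x-735 = (-1)(-x^4+13x^3-15x^2-329x+980) + (21x^3-49x^2-721x+245)
  -x^4+13x^3-15x^2-329x+980 = (-(1/21)x+32/63)(21x^3-49x^2-721x+245) + (-(220/9)x^2+(440/9)x+7700/9)
  21x^3-49x^2-721x+245 = (-(189/220)x+63/220)(-(220/9)x^2+(440/9)x+7700/9) + (0)
Last nonzero remainder: -(220/9)x^2+(440/9)x+7700/9. Dividing through by -220/9 gives the monic gcd x^2-2x-35.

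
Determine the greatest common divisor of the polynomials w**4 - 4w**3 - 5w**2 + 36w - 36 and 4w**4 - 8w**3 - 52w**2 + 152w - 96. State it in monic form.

By polynomial division,
  w**4 - 4w**3 - 5w**2 + 36w - 36 = (1/4)(4w**4 - 8w**3 - 52w**2 + 152w - 96) + (-2w**3 + 8w**2 - 2w - 12)
  4w**4 - 8w**3 - 52w**2 + 152w - 96 = (-2w - 4)(-2w**3 + 8w**2 - 2w - 12) + (-24w**2 + 120w - 144)
  -2w**3 + 8w**2 - 2w - 12 = ((1/12)w + 1/12)(-24w**2 + 120w - 144) + (0)
Last nonzero remainder: -24w**2 + 120w - 144. Dividing through by -24 gives the monic gcd w**2 - 5w + 6.

w**2 - 5w + 6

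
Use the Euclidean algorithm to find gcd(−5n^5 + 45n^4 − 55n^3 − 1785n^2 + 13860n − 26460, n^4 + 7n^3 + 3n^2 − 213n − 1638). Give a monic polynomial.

n^2 + n − 42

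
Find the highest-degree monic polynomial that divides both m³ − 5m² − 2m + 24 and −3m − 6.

m + 2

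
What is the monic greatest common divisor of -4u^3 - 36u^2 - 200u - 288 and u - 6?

By polynomial division,
  -4u^3 - 36u^2 - 200u - 288 = (-4u^2 - 60u - 560)(u - 6) + (-3648)
  u - 6 = (-(1/3648)u + 1/608)(-3648) + (0)
The last nonzero remainder is the constant -3648, so the polynomials are coprime and gcd = 1.

1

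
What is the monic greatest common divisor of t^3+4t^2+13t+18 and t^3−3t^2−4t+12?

t+2

Euclidean algorithm in ℚ[t]:
  t^3+4t^2+13t+18 = (t^3−3t^2−4t+12) + (7t^2+17t+6)
  t^3−3t^2−4t+12 = ((1/7)t−38/49)(7t^2+17t+6) + ((408/49)t+816/49)
  7t^2+17t+6 = ((343/408)t+49/136)((408/49)t+816/49) + (0)
Last nonzero remainder: (408/49)t+816/49. Dividing through by 408/49 gives the monic gcd t+2.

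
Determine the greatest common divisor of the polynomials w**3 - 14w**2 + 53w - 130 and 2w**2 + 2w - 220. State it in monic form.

w - 10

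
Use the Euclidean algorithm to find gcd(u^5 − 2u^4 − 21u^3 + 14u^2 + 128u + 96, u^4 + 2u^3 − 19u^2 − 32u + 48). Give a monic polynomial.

u^2 − u − 12

By polynomial division,
  u^5 − 2u^4 − 21u^3 + 14u^2 + 128u + 96 = (u − 4)(u^4 + 2u^3 − 19u^2 − 32u + 48) + (6u^3 − 30u^2 − 48u + 288)
  u^4 + 2u^3 − 19u^2 − 32u + 48 = ((1/6)u + 7/6)(6u^3 − 30u^2 − 48u + 288) + (24u^2 − 24u − 288)
  6u^3 − 30u^2 − 48u + 288 = ((1/4)u − 1)(24u^2 − 24u − 288) + (0)
Last nonzero remainder: 24u^2 − 24u − 288. Dividing through by 24 gives the monic gcd u^2 − u − 12.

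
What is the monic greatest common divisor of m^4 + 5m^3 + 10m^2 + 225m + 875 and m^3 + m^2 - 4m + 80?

Repeated division with remainder:
  m^4 + 5m^3 + 10m^2 + 225m + 875 = (m + 4)(m^3 + m^2 - 4m + 80) + (10m^2 + 161m + 555)
  m^3 + m^2 - 4m + 80 = ((1/10)m - 151/100)(10m^2 + 161m + 555) + ((18361/100)m + 18361/20)
  10m^2 + 161m + 555 = ((1000/18361)m + 11100/18361)((18361/100)m + 18361/20) + (0)
Last nonzero remainder: (18361/100)m + 18361/20. Dividing through by 18361/100 gives the monic gcd m + 5.

m + 5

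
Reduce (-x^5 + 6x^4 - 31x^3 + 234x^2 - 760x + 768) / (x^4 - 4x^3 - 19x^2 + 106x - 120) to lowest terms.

Euclidean algorithm in ℚ[x]:
  -x^5 + 6x^4 - 31x^3 + 234x^2 - 760x + 768 = (-x + 2)(x^4 - 4x^3 - 19x^2 + 106x - 120) + (-42x^3 + 378x^2 - 1092x + 1008)
  x^4 - 4x^3 - 19x^2 + 106x - 120 = (-(1/42)x - 5/42)(-42x^3 + 378x^2 - 1092x + 1008) + (0)
Last nonzero remainder: -42x^3 + 378x^2 - 1092x + 1008. Dividing through by -42 gives the monic gcd x^3 - 9x^2 + 26x - 24.
Cancel x^3 - 9x^2 + 26x - 24 from numerator and denominator to get the reduced form.

(-x^2 - 3x - 32)/(x + 5)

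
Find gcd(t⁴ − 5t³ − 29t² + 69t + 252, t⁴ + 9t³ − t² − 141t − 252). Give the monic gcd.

t³ + 2t² − 15t − 36

Euclidean algorithm in ℚ[t]:
  t⁴ − 5t³ − 29t² + 69t + 252 = (t⁴ + 9t³ − t² − 141t − 252) + (−14t³ − 28t² + 210t + 504)
  t⁴ + 9t³ − t² − 141t − 252 = (−(1/14)t − 1/2)(−14t³ − 28t² + 210t + 504) + (0)
Last nonzero remainder: −14t³ − 28t² + 210t + 504. Dividing through by −14 gives the monic gcd t³ + 2t² − 15t − 36.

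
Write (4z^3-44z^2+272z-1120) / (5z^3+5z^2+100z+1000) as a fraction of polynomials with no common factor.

(4z-28)/(5z+25)

Repeated division with remainder:
  4z^3-44z^2+272z-1120 = (4/5)(5z^3+5z^2+100z+1000) + (-48z^2+192z-1920)
  5z^3+5z^2+100z+1000 = (-(5/48)z-25/48)(-48z^2+192z-1920) + (0)
Last nonzero remainder: -48z^2+192z-1920. Dividing through by -48 gives the monic gcd z^2-4z+40.
Cancel z^2-4z+40 from numerator and denominator to get the reduced form.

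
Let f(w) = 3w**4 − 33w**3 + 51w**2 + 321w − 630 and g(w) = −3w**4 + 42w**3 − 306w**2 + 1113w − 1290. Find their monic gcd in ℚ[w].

Euclidean algorithm in ℚ[w]:
  3w**4 − 33w**3 + 51w**2 + 321w − 630 = (−1)(−3w**4 + 42w**3 − 306w**2 + 1113w − 1290) + (9w**3 − 255w**2 + 1434w − 1920)
  −3w**4 + 42w**3 − 306w**2 + 1113w − 1290 = (−(1/3)w − 43/9)(9w**3 − 255w**2 + 1434w − 1920) + (−(3139/3)w**2 + (21973/3)w − 31390/3)
  9w**3 − 255w**2 + 1434w − 1920 = (−(27/3139)w + 576/3139)(−(3139/3)w**2 + (21973/3)w − 31390/3) + (0)
Last nonzero remainder: −(3139/3)w**2 + (21973/3)w − 31390/3. Dividing through by −3139/3 gives the monic gcd w**2 − 7w + 10.

w**2 − 7w + 10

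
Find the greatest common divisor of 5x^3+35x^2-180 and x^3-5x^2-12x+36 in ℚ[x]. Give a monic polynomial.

x^2+x-6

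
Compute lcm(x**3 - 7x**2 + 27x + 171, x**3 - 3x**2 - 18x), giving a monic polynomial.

By polynomial division,
  x**3 - 7x**2 + 27x + 171 = (x**3 - 3x**2 - 18x) + (-4x**2 + 45x + 171)
  x**3 - 3x**2 - 18x = (-(1/4)x - 33/16)(-4x**2 + 45x + 171) + ((1881/16)x + 5643/16)
  -4x**2 + 45x + 171 = (-(64/1881)x + 16/33)((1881/16)x + 5643/16) + (0)
Last nonzero remainder: (1881/16)x + 5643/16. Dividing through by 1881/16 gives the monic gcd x + 3.
Then lcm(f, g) = f·g / gcd(f, g); expanding and making the result monic gives the answer.

x**5 - 13x**4 + 69x**3 + 9x**2 - 1026x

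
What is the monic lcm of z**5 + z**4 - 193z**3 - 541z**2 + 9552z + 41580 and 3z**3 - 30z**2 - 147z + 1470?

Euclidean algorithm in ℚ[z]:
  z**5 + z**4 - 193z**3 - 541z**2 + 9552z + 41580 = ((1/3)z**2 + (11/3)z - 34/3)(3z**3 - 30z**2 - 147z + 1470) + (-832z**2 + 2496z + 58240)
  3z**3 - 30z**2 - 147z + 1470 = (-(3/832)z + 21/832)(-832z**2 + 2496z + 58240) + (0)
Last nonzero remainder: -832z**2 + 2496z + 58240. Dividing through by -832 gives the monic gcd z**2 - 3z - 70.
Then lcm(f, g) = f·g / gcd(f, g); expanding and making the result monic gives the answer.

z**6 - 6z**5 - 200z**4 + 810z**3 + 13339z**2 - 25284z - 291060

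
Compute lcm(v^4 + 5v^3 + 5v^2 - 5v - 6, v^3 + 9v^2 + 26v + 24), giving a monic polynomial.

v^5 + 9v^4 + 25v^3 + 15v^2 - 26v - 24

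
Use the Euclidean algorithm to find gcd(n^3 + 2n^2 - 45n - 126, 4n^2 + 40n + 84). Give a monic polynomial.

n + 3

By polynomial division,
  n^3 + 2n^2 - 45n - 126 = ((1/4)n - 2)(4n^2 + 40n + 84) + (14n + 42)
  4n^2 + 40n + 84 = ((2/7)n + 2)(14n + 42) + (0)
Last nonzero remainder: 14n + 42. Dividing through by 14 gives the monic gcd n + 3.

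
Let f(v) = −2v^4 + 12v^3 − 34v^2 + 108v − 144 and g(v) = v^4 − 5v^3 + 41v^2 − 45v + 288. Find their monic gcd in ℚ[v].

v^2 + 9

By polynomial division,
  −2v^4 + 12v^3 − 34v^2 + 108v − 144 = (−2)(v^4 − 5v^3 + 41v^2 − 45v + 288) + (2v^3 + 48v^2 + 18v + 432)
  v^4 − 5v^3 + 41v^2 − 45v + 288 = ((1/2)v − 29/2)(2v^3 + 48v^2 + 18v + 432) + (728v^2 + 6552)
  2v^3 + 48v^2 + 18v + 432 = ((1/364)v + 6/91)(728v^2 + 6552) + (0)
Last nonzero remainder: 728v^2 + 6552. Dividing through by 728 gives the monic gcd v^2 + 9.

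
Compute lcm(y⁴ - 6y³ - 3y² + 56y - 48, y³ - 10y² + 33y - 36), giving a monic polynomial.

By polynomial division,
  y⁴ - 6y³ - 3y² + 56y - 48 = (y + 4)(y³ - 10y² + 33y - 36) + (4y² - 40y + 96)
  y³ - 10y² + 33y - 36 = ((1/4)y)(4y² - 40y + 96) + (9y - 36)
  4y² - 40y + 96 = ((4/9)y - 8/3)(9y - 36) + (0)
Last nonzero remainder: 9y - 36. Dividing through by 9 gives the monic gcd y - 4.
Then lcm(f, g) = f·g / gcd(f, g); expanding and making the result monic gives the answer.

y⁶ - 12y⁵ + 42y⁴ + 20y³ - 411y² + 792y - 432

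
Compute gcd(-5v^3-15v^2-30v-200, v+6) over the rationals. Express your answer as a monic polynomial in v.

1

By polynomial division,
  -5v^3-15v^2-30v-200 = (-5v^2+15v-120)(v+6) + (520)
  v+6 = ((1/520)v+3/260)(520) + (0)
The last nonzero remainder is the constant 520, so the polynomials are coprime and gcd = 1.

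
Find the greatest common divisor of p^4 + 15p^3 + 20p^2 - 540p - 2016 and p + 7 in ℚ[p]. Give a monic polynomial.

p + 7

Euclidean algorithm in ℚ[p]:
  p^4 + 15p^3 + 20p^2 - 540p - 2016 = (p^3 + 8p^2 - 36p - 288)(p + 7) + (0)
The last nonzero remainder p + 7 is already monic.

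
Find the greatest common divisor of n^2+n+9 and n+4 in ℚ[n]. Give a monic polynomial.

1

Apply the Euclidean algorithm:
  n^2+n+9 = (n-3)(n+4) + (21)
  n+4 = ((1/21)n+4/21)(21) + (0)
The last nonzero remainder is the constant 21, so the polynomials are coprime and gcd = 1.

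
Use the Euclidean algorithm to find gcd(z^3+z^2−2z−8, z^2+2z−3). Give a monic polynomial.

1

Apply the Euclidean algorithm:
  z^3+z^2−2z−8 = (z−1)(z^2+2z−3) + (3z−11)
  z^2+2z−3 = ((1/3)z+17/9)(3z−11) + (160/9)
  3z−11 = ((27/160)z−99/160)(160/9) + (0)
The last nonzero remainder is the constant 160/9, so the polynomials are coprime and gcd = 1.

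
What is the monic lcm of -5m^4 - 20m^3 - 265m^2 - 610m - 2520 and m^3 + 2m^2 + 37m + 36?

m^5 + 5m^4 + 57m^3 + 175m^2 + 626m + 504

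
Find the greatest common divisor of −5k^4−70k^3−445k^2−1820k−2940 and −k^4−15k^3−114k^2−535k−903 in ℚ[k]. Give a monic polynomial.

k^2+10k+21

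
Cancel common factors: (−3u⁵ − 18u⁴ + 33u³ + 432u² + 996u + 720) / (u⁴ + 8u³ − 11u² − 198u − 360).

Euclidean algorithm in ℚ[u]:
  −3u⁵ − 18u⁴ + 33u³ + 432u² + 996u + 720 = (−3u + 6)(u⁴ + 8u³ − 11u² − 198u − 360) + (−48u³ − 96u² + 1104u + 2880)
  u⁴ + 8u³ − 11u² − 198u − 360 = (−(1/48)u − 1/8)(−48u³ − 96u² + 1104u + 2880) + (0)
Last nonzero remainder: −48u³ − 96u² + 1104u + 2880. Dividing through by −48 gives the monic gcd u³ + 2u² − 23u − 60.
Cancel u³ + 2u² − 23u − 60 from numerator and denominator to get the reduced form.

(−3u² − 12u − 12)/(u + 6)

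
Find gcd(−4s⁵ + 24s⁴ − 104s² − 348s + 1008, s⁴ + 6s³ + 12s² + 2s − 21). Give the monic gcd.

By polynomial division,
  −4s⁵ + 24s⁴ − 104s² − 348s + 1008 = (−4s + 48)(s⁴ + 6s³ + 12s² + 2s − 21) + (−240s³ − 672s² − 528s + 2016)
  s⁴ + 6s³ + 12s² + 2s − 21 = (−(1/240)s − 1/75)(−240s³ − 672s² − 528s + 2016) + ((21/25)s² + (84/25)s + 147/25)
  −240s³ − 672s² − 528s + 2016 = (−(2000/7)s + 2400/7)((21/25)s² + (84/25)s + 147/25) + (0)
Last nonzero remainder: (21/25)s² + (84/25)s + 147/25. Dividing through by 21/25 gives the monic gcd s² + 4s + 7.

s² + 4s + 7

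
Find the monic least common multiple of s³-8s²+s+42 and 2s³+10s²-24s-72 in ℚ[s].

s⁴-2s³-47s²+48s+252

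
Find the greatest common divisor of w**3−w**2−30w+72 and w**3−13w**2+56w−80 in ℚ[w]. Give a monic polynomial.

w−4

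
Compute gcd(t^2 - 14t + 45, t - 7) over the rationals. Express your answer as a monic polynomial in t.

Euclidean algorithm in ℚ[t]:
  t^2 - 14t + 45 = (t - 7)(t - 7) + (-4)
  t - 7 = (-(1/4)t + 7/4)(-4) + (0)
The last nonzero remainder is the constant -4, so the polynomials are coprime and gcd = 1.

1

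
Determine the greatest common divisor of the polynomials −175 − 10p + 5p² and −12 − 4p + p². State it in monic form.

1

Euclidean algorithm in ℚ[p]:
  5p² − 10p − 175 = (5)(p² − 4p − 12) + (10p − 115)
  p² − 4p − 12 = ((1/10)p + 3/4)(10p − 115) + (297/4)
  10p − 115 = ((40/297)p − 460/297)(297/4) + (0)
The last nonzero remainder is the constant 297/4, so the polynomials are coprime and gcd = 1.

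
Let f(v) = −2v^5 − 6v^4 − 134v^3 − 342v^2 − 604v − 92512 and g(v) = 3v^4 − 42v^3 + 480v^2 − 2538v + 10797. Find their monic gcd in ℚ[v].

v^2 − 10v + 59

Apply the Euclidean algorithm:
  −2v^5 − 6v^4 − 134v^3 − 342v^2 − 604v − 92512 = (−(2/3)v − 34/3)(3v^4 − 42v^3 + 480v^2 − 2538v + 10797) + (−290v^3 + 3406v^2 − 22170v + 29854)
  3v^4 − 42v^3 + 480v^2 − 2538v + 10797 = (−(3/290)v + 981/42050)(−290v^3 + 3406v^2 − 22170v + 29854) + ((3599382/21025)v^2 − (7198764/4205)v + 212363538/21025)
  −290v^3 + 3406v^2 − 22170v + 29854 = (−(3048625/1799691)v + 5319325/1799691)((3599382/21025)v^2 − (7198764/4205)v + 212363538/21025) + (0)
Last nonzero remainder: (3599382/21025)v^2 − (7198764/4205)v + 212363538/21025. Dividing through by 3599382/21025 gives the monic gcd v^2 − 10v + 59.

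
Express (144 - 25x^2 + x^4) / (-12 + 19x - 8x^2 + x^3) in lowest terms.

Repeated division with remainder:
  x^4 - 25x^2 + 144 = (x + 8)(x^3 - 8x^2 + 19x - 12) + (20x^2 - 140x + 240)
  x^3 - 8x^2 + 19x - 12 = ((1/20)x - 1/20)(20x^2 - 140x + 240) + (0)
Last nonzero remainder: 20x^2 - 140x + 240. Dividing through by 20 gives the monic gcd x^2 - 7x + 12.
Cancel x^2 - 7x + 12 from numerator and denominator to get the reduced form.

(12 + 7x + x^2)/(-1 + x)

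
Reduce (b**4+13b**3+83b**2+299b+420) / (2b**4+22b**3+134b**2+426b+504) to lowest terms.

(b+5)/(2b+6)

Apply the Euclidean algorithm:
  b**4+13b**3+83b**2+299b+420 = (1/2)(2b**4+22b**3+134b**2+426b+504) + (2b**3+16b**2+86b+168)
  2b**4+22b**3+134b**2+426b+504 = (b+3)(2b**3+16b**2+86b+168) + (0)
Last nonzero remainder: 2b**3+16b**2+86b+168. Dividing through by 2 gives the monic gcd b**3+8b**2+43b+84.
Cancel b**3+8b**2+43b+84 from numerator and denominator to get the reduced form.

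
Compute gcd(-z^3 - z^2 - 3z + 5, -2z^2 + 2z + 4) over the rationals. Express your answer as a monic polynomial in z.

1

By polynomial division,
  -z^3 - z^2 - 3z + 5 = ((1/2)z + 1)(-2z^2 + 2z + 4) + (-7z + 1)
  -2z^2 + 2z + 4 = ((2/7)z - 12/49)(-7z + 1) + (208/49)
  -7z + 1 = (-(343/208)z + 49/208)(208/49) + (0)
The last nonzero remainder is the constant 208/49, so the polynomials are coprime and gcd = 1.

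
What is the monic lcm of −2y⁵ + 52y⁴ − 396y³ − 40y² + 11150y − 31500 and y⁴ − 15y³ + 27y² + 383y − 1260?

By polynomial division,
  −2y⁵ + 52y⁴ − 396y³ − 40y² + 11150y − 31500 = (−2y + 22)(y⁴ − 15y³ + 27y² + 383y − 1260) + (−12y³ + 132y² + 204y − 3780)
  y⁴ − 15y³ + 27y² + 383y − 1260 = (−(1/12)y + 1/3)(−12y³ + 132y² + 204y − 3780) + (0)
Last nonzero remainder: −12y³ + 132y² + 204y − 3780. Dividing through by −12 gives the monic gcd y³ − 11y² − 17y + 315.
Then lcm(f, g) = f·g / gcd(f, g); expanding and making the result monic gives the answer.

y⁶ − 30y⁵ + 302y⁴ − 772y³ − 5655y² + 38050y − 63000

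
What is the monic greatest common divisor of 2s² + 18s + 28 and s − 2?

1

Euclidean algorithm in ℚ[s]:
  2s² + 18s + 28 = (2s + 22)(s − 2) + (72)
  s − 2 = ((1/72)s − 1/36)(72) + (0)
The last nonzero remainder is the constant 72, so the polynomials are coprime and gcd = 1.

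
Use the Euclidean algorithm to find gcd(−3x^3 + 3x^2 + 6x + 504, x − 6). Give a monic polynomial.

By polynomial division,
  −3x^3 + 3x^2 + 6x + 504 = (−3x^2 − 15x − 84)(x − 6) + (0)
The last nonzero remainder x − 6 is already monic.

x − 6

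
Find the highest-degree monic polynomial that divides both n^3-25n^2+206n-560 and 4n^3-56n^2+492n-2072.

n-7

Repeated division with remainder:
  n^3-25n^2+206n-560 = (1/4)(4n^3-56n^2+492n-2072) + (-11n^2+83n-42)
  4n^3-56n^2+492n-2072 = (-(4/11)n+284/121)(-11n^2+83n-42) + ((34112/121)n-238784/121)
  -11n^2+83n-42 = (-(1331/34112)n+363/17056)((34112/121)n-238784/121) + (0)
Last nonzero remainder: (34112/121)n-238784/121. Dividing through by 34112/121 gives the monic gcd n-7.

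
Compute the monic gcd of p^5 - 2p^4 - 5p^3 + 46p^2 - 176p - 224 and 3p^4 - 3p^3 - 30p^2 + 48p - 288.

p^2 - 16

Apply the Euclidean algorithm:
  p^5 - 2p^4 - 5p^3 + 46p^2 - 176p - 224 = ((1/3)p - 1/3)(3p^4 - 3p^3 - 30p^2 + 48p - 288) + (4p^3 + 20p^2 - 64p - 320)
  3p^4 - 3p^3 - 30p^2 + 48p - 288 = ((3/4)p - 9/2)(4p^3 + 20p^2 - 64p - 320) + (108p^2 - 1728)
  4p^3 + 20p^2 - 64p - 320 = ((1/27)p + 5/27)(108p^2 - 1728) + (0)
Last nonzero remainder: 108p^2 - 1728. Dividing through by 108 gives the monic gcd p^2 - 16.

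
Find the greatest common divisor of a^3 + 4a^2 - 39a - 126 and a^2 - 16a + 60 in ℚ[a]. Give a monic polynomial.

By polynomial division,
  a^3 + 4a^2 - 39a - 126 = (a + 20)(a^2 - 16a + 60) + (221a - 1326)
  a^2 - 16a + 60 = ((1/221)a - 10/221)(221a - 1326) + (0)
Last nonzero remainder: 221a - 1326. Dividing through by 221 gives the monic gcd a - 6.

a - 6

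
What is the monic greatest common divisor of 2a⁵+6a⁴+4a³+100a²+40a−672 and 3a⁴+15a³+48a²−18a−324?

a²+a−6

By polynomial division,
  2a⁵+6a⁴+4a³+100a²+40a−672 = ((2/3)a−4/3)(3a⁴+15a³+48a²−18a−324) + (−8a³+176a²+232a−1104)
  3a⁴+15a³+48a²−18a−324 = (−(3/8)a−81/8)(−8a³+176a²+232a−1104) + (1917a²+1917a−11502)
  −8a³+176a²+232a−1104 = (−(8/1917)a+184/1917)(1917a²+1917a−11502) + (0)
Last nonzero remainder: 1917a²+1917a−11502. Dividing through by 1917 gives the monic gcd a²+a−6.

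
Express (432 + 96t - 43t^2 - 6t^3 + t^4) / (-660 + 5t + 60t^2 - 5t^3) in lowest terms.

Apply the Euclidean algorithm:
  t^4 - 6t^3 - 43t^2 + 96t + 432 = (-(1/5)t - 6/5)(-5t^3 + 60t^2 + 5t - 660) + (30t^2 - 30t - 360)
  -5t^3 + 60t^2 + 5t - 660 = (-(1/6)t + 11/6)(30t^2 - 30t - 360) + (0)
Last nonzero remainder: 30t^2 - 30t - 360. Dividing through by 30 gives the monic gcd t^2 - t - 12.
Cancel t^2 - t - 12 from numerator and denominator to get the reduced form.

(36 + 5t - t^2)/(-55 + 5t)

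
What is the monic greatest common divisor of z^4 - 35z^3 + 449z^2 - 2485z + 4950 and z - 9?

z - 9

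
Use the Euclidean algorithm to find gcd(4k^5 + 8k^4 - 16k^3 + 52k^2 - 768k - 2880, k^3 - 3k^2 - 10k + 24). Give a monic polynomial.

Euclidean algorithm in ℚ[k]:
  4k^5 + 8k^4 - 16k^3 + 52k^2 - 768k - 2880 = (4k^2 + 20k + 84)(k^3 - 3k^2 - 10k + 24) + (408k^2 - 408k - 4896)
  k^3 - 3k^2 - 10k + 24 = ((1/408)k - 1/204)(408k^2 - 408k - 4896) + (0)
Last nonzero remainder: 408k^2 - 408k - 4896. Dividing through by 408 gives the monic gcd k^2 - k - 12.

k^2 - k - 12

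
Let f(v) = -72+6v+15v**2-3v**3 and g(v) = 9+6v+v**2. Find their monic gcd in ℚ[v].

1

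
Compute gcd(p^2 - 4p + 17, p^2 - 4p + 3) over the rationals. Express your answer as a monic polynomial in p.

1

Repeated division with remainder:
  p^2 - 4p + 17 = (p^2 - 4p + 3) + (14)
  p^2 - 4p + 3 = ((1/14)p^2 - (2/7)p + 3/14)(14) + (0)
The last nonzero remainder is the constant 14, so the polynomials are coprime and gcd = 1.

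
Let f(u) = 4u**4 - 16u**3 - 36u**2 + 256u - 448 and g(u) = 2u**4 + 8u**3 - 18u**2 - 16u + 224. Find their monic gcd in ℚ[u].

Apply the Euclidean algorithm:
  4u**4 - 16u**3 - 36u**2 + 256u - 448 = (2)(2u**4 + 8u**3 - 18u**2 - 16u + 224) + (-32u**3 + 288u - 896)
  2u**4 + 8u**3 - 18u**2 - 16u + 224 = (-(1/16)u - 1/4)(-32u**3 + 288u - 896) + (0)
Last nonzero remainder: -32u**3 + 288u - 896. Dividing through by -32 gives the monic gcd u**3 - 9u + 28.

u**3 - 9u + 28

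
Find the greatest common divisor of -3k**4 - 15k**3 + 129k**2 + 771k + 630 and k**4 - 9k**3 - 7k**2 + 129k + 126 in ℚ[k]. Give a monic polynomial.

k**2 - 6k - 7

Euclidean algorithm in ℚ[k]:
  -3k**4 - 15k**3 + 129k**2 + 771k + 630 = (-3)(k**4 - 9k**3 - 7k**2 + 129k + 126) + (-42k**3 + 108k**2 + 1158k + 1008)
  k**4 - 9k**3 - 7k**2 + 129k + 126 = (-(1/42)k + 15/98)(-42k**3 + 108k**2 + 1158k + 1008) + ((198/49)k**2 - (1188/49)k - 198/7)
  -42k**3 + 108k**2 + 1158k + 1008 = (-(343/33)k - 392/11)((198/49)k**2 - (1188/49)k - 198/7) + (0)
Last nonzero remainder: (198/49)k**2 - (1188/49)k - 198/7. Dividing through by 198/49 gives the monic gcd k**2 - 6k - 7.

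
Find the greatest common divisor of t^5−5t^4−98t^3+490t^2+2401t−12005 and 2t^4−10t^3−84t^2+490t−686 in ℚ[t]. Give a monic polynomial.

Apply the Euclidean algorithm:
  t^5−5t^4−98t^3+490t^2+2401t−12005 = ((1/2)t)(2t^4−10t^3−84t^2+490t−686) + (−56t^3+245t^2+2744t−12005)
  2t^4−10t^3−84t^2+490t−686 = (−(1/28)t+5/224)(−56t^3+245t^2+2744t−12005) + ((273/32)t^2−13377/32)
  −56t^3+245t^2+2744t−12005 = (−(256/39)t+1120/39)((273/32)t^2−13377/32) + (0)
Last nonzero remainder: (273/32)t^2−13377/32. Dividing through by 273/32 gives the monic gcd t^2−49.

t^2−49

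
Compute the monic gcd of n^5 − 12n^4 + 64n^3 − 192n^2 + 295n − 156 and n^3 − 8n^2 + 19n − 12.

n^3 − 8n^2 + 19n − 12

Repeated division with remainder:
  n^5 − 12n^4 + 64n^3 − 192n^2 + 295n − 156 = (n^2 − 4n + 13)(n^3 − 8n^2 + 19n − 12) + (0)
The last nonzero remainder n^3 − 8n^2 + 19n − 12 is already monic.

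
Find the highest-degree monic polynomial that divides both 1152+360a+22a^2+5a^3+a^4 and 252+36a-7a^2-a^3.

6+a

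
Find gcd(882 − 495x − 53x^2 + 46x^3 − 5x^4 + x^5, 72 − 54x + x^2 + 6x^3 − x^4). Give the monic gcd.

18 − 9x − 2x^2 + x^3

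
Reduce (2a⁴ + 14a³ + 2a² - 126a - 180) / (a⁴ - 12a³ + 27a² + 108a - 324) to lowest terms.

Apply the Euclidean algorithm:
  2a⁴ + 14a³ + 2a² - 126a - 180 = (2)(a⁴ - 12a³ + 27a² + 108a - 324) + (38a³ - 52a² - 342a + 468)
  a⁴ - 12a³ + 27a² + 108a - 324 = ((1/38)a - 101/361)(38a³ - 52a² - 342a + 468) + ((7744/361)a² - 69696/361)
  38a³ - 52a² - 342a + 468 = ((6859/3872)a - 4693/1936)((7744/361)a² - 69696/361) + (0)
Last nonzero remainder: (7744/361)a² - 69696/361. Dividing through by 7744/361 gives the monic gcd a² - 9.
Cancel a² - 9 from numerator and denominator to get the reduced form.

(2a² + 14a + 20)/(a² - 12a + 36)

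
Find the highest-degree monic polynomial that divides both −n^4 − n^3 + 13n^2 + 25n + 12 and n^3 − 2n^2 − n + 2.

By polynomial division,
  −n^4 − n^3 + 13n^2 + 25n + 12 = (−n − 3)(n^3 − 2n^2 − n + 2) + (6n^2 + 24n + 18)
  n^3 − 2n^2 − n + 2 = ((1/6)n − 1)(6n^2 + 24n + 18) + (20n + 20)
  6n^2 + 24n + 18 = ((3/10)n + 9/10)(20n + 20) + (0)
Last nonzero remainder: 20n + 20. Dividing through by 20 gives the monic gcd n + 1.

n + 1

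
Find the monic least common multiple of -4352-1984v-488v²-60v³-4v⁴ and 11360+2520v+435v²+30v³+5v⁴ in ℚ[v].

Euclidean algorithm in ℚ[v]:
  -4v⁴-60v³-488v²-1984v-4352 = (-4/5)(5v⁴+30v³+435v²+2520v+11360) + (-36v³-140v²+32v+4736)
  5v⁴+30v³+435v²+2520v+11360 = (-(5/36)v-95/324)(-36v³-140v²+32v+4736) + ((32270/81)v²+(258160/81)v+1032640/81)
  -36v³-140v²+32v+4736 = (-(1458/16135)v+5994/16135)((32270/81)v²+(258160/81)v+1032640/81) + (0)
Last nonzero remainder: (32270/81)v²+(258160/81)v+1032640/81. Dividing through by 32270/81 gives the monic gcd v²+8v+32.
Then lcm(f, g) = f·g / gcd(f, g); expanding and making the result monic gives the answer.

77248+33040v+8758v²+1317v³+163v⁴+13v⁵+v⁶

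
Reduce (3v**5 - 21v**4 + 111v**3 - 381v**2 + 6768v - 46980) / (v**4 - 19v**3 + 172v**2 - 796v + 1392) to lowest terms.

(3v**2 + 24v + 135)/(v - 4)

By polynomial division,
  3v**5 - 21v**4 + 111v**3 - 381v**2 + 6768v - 46980 = (3v + 36)(v**4 - 19v**3 + 172v**2 - 796v + 1392) + (279v**3 - 4185v**2 + 31248v - 97092)
  v**4 - 19v**3 + 172v**2 - 796v + 1392 = ((1/279)v - 4/279)(279v**3 - 4185v**2 + 31248v - 97092) + (0)
Last nonzero remainder: 279v**3 - 4185v**2 + 31248v - 97092. Dividing through by 279 gives the monic gcd v**3 - 15v**2 + 112v - 348.
Cancel v**3 - 15v**2 + 112v - 348 from numerator and denominator to get the reduced form.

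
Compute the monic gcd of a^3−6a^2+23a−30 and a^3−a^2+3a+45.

a^2−4a+15

Repeated division with remainder:
  a^3−6a^2+23a−30 = (a^3−a^2+3a+45) + (−5a^2+20a−75)
  a^3−a^2+3a+45 = (−(1/5)a−3/5)(−5a^2+20a−75) + (0)
Last nonzero remainder: −5a^2+20a−75. Dividing through by −5 gives the monic gcd a^2−4a+15.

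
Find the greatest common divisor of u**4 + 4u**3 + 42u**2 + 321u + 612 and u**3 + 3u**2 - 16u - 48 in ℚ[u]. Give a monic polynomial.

Apply the Euclidean algorithm:
  u**4 + 4u**3 + 42u**2 + 321u + 612 = (u + 1)(u**3 + 3u**2 - 16u - 48) + (55u**2 + 385u + 660)
  u**3 + 3u**2 - 16u - 48 = ((1/55)u - 4/55)(55u**2 + 385u + 660) + (0)
Last nonzero remainder: 55u**2 + 385u + 660. Dividing through by 55 gives the monic gcd u**2 + 7u + 12.

u**2 + 7u + 12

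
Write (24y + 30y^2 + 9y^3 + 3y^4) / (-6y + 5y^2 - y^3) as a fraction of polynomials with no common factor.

Apply the Euclidean algorithm:
  3y^4 + 9y^3 + 30y^2 + 24y = (-3y - 24)(-y^3 + 5y^2 - 6y) + (132y^2 - 120y)
  -y^3 + 5y^2 - 6y = (-(1/132)y + 15/484)(132y^2 - 120y) + (-(276/121)y)
  132y^2 - 120y = (-(1331/23)y + 1210/23)(-(276/121)y) + (0)
Last nonzero remainder: -(276/121)y. Dividing through by -276/121 gives the monic gcd y.
Cancel y from numerator and denominator to get the reduced form.

(-24 - 30y - 9y^2 - 3y^3)/(6 - 5y + y^2)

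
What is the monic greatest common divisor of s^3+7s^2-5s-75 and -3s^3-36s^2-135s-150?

s^2+10s+25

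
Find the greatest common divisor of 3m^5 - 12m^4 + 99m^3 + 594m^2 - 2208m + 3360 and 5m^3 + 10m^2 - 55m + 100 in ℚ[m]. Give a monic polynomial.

By polynomial division,
  3m^5 - 12m^4 + 99m^3 + 594m^2 - 2208m + 3360 = ((3/5)m^2 - (18/5)m + 168/5)(5m^3 + 10m^2 - 55m + 100) + (0)
Last nonzero remainder: 5m^3 + 10m^2 - 55m + 100. Dividing through by 5 gives the monic gcd m^3 + 2m^2 - 11m + 20.

m^3 + 2m^2 - 11m + 20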